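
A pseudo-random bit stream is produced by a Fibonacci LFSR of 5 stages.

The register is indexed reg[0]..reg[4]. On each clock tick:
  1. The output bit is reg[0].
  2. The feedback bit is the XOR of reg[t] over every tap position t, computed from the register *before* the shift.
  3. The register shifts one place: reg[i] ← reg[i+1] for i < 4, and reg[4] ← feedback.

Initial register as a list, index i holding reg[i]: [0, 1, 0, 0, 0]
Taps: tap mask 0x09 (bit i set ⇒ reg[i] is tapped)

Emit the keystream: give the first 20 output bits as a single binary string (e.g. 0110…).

step | reg (before) | out | fb
   0 | 01000 | 0 | 0
   1 | 10000 | 1 | 1
   2 | 00001 | 0 | 0
   3 | 00010 | 0 | 1
   4 | 00101 | 0 | 0
   5 | 01010 | 0 | 1
   6 | 10101 | 1 | 1
   7 | 01011 | 0 | 1
   8 | 10111 | 1 | 0
   9 | 01110 | 0 | 1
  10 | 11101 | 1 | 1
  11 | 11011 | 1 | 0
  12 | 10110 | 1 | 0
  13 | 01100 | 0 | 0
  14 | 11000 | 1 | 1
  15 | 10001 | 1 | 1
  16 | 00011 | 0 | 1
  17 | 00111 | 0 | 1
  18 | 01111 | 0 | 1
  19 | 11111 | 1 | 0

01000010101110110001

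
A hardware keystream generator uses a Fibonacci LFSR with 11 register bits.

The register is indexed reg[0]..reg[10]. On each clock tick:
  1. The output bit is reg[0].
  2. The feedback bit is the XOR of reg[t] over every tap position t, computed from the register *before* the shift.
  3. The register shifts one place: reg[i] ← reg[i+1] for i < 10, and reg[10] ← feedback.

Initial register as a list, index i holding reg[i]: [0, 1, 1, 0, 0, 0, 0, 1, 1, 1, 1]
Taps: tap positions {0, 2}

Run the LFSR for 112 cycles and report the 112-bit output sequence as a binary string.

step | reg (before) | out | fb
   0 | 01100001111 | 0 | 1
   1 | 11000011111 | 1 | 1
   2 | 10000111111 | 1 | 1
   3 | 00001111111 | 0 | 0
   4 | 00011111110 | 0 | 0
   5 | 00111111100 | 0 | 1
   6 | 01111111001 | 0 | 1
   7 | 11111110011 | 1 | 0
   8 | 11111100110 | 1 | 0
   9 | 11111001100 | 1 | 0
  10 | 11110011000 | 1 | 0
  11 | 11100110000 | 1 | 0
  12 | 11001100000 | 1 | 1
  13 | 10011000001 | 1 | 1
  14 | 00110000011 | 0 | 1
  15 | 01100000111 | 0 | 1
  16 | 11000001111 | 1 | 1
  17 | 10000011111 | 1 | 1
  18 | 00000111111 | 0 | 0
  19 | 00001111110 | 0 | 0
  20 | 00011111100 | 0 | 0
  21 | 00111111000 | 0 | 1
  22 | 01111110001 | 0 | 1
  23 | 11111100011 | 1 | 0
  24 | 11111000110 | 1 | 0
  25 | 11110001100 | 1 | 0
  26 | 11100011000 | 1 | 0
  27 | 11000110000 | 1 | 1
  28 | 10001100001 | 1 | 1
  29 | 00011000011 | 0 | 0
  30 | 00110000110 | 0 | 1
  31 | 01100001101 | 0 | 1
  32 | 11000011011 | 1 | 1
  33 | 10000110111 | 1 | 1
  34 | 00001101111 | 0 | 0
  35 | 00011011110 | 0 | 0
  36 | 00110111100 | 0 | 1
  37 | 01101111001 | 0 | 1
  38 | 11011110011 | 1 | 1
  39 | 10111100111 | 1 | 0
  40 | 01111001110 | 0 | 1
  41 | 11110011101 | 1 | 0
  42 | 11100111010 | 1 | 0
  43 | 11001110100 | 1 | 1
  44 | 10011101001 | 1 | 1
  45 | 00111010011 | 0 | 1
  46 | 01110100111 | 0 | 1
  47 | 11101001111 | 1 | 0
  48 | 11010011110 | 1 | 1
  49 | 10100111101 | 1 | 0
  50 | 01001111010 | 0 | 0
  51 | 10011110100 | 1 | 1
  52 | 00111101001 | 0 | 1
  53 | 01111010011 | 0 | 1
  54 | 11110100111 | 1 | 0
  55 | 11101001110 | 1 | 0
  56 | 11010011100 | 1 | 1
  57 | 10100111001 | 1 | 0
  58 | 01001110010 | 0 | 0
  59 | 10011100100 | 1 | 1
  60 | 00111001001 | 0 | 1
  61 | 01110010011 | 0 | 1
  62 | 11100100111 | 1 | 0
  63 | 11001001110 | 1 | 1
  64 | 10010011101 | 1 | 1
  65 | 00100111011 | 0 | 1
  66 | 01001110111 | 0 | 0
  67 | 10011101110 | 1 | 1
  68 | 00111011101 | 0 | 1
  69 | 01110111011 | 0 | 1
  70 | 11101110111 | 1 | 0
  71 | 11011101110 | 1 | 1
  72 | 10111011101 | 1 | 0
  73 | 01110111010 | 0 | 1
  74 | 11101110101 | 1 | 0
  75 | 11011101010 | 1 | 1
  76 | 10111010101 | 1 | 0
  77 | 01110101010 | 0 | 1
  78 | 11101010101 | 1 | 0
  79 | 11010101010 | 1 | 1
  80 | 10101010101 | 1 | 0
  81 | 01010101010 | 0 | 0
  82 | 10101010100 | 1 | 0
  83 | 01010101000 | 0 | 0
  84 | 10101010000 | 1 | 0
  85 | 01010100000 | 0 | 0
  86 | 10101000000 | 1 | 0
  87 | 01010000000 | 0 | 0
  88 | 10100000000 | 1 | 0
  89 | 01000000000 | 0 | 0
  90 | 10000000000 | 1 | 1
  91 | 00000000001 | 0 | 0
  92 | 00000000010 | 0 | 0
  93 | 00000000100 | 0 | 0
  94 | 00000001000 | 0 | 0
  95 | 00000010000 | 0 | 0
  96 | 00000100000 | 0 | 0
  97 | 00001000000 | 0 | 0
  98 | 00010000000 | 0 | 0
  99 | 00100000000 | 0 | 1
 100 | 01000000001 | 0 | 0
 101 | 10000000010 | 1 | 1
 102 | 00000000101 | 0 | 0
 103 | 00000001010 | 0 | 0
 104 | 00000010100 | 0 | 0
 105 | 00000101000 | 0 | 0
 106 | 00001010000 | 0 | 0
 107 | 00010100000 | 0 | 0
 108 | 00101000000 | 0 | 1
 109 | 01010000001 | 0 | 0
 110 | 10100000010 | 1 | 0
 111 | 01000000100 | 0 | 0

0110000111111100110000011111100011000011011110011101001111010011100100111011101110101010101000000000010000000010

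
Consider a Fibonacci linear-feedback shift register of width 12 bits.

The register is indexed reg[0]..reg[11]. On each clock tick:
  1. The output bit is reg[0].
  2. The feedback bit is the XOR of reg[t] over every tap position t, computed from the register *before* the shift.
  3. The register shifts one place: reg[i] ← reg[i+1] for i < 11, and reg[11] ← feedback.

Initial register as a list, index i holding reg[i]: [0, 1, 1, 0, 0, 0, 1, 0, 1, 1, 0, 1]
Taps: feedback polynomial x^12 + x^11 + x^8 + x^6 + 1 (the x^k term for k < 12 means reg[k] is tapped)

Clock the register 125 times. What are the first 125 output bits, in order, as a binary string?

step | reg (before) | out | fb
   0 | 011000101101 | 0 | 1
   1 | 110001011011 | 1 | 1
   2 | 100010110111 | 1 | 1
   3 | 000101101111 | 0 | 1
   4 | 001011011111 | 0 | 0
   5 | 010110111110 | 0 | 0
   6 | 101101111100 | 1 | 1
   7 | 011011111001 | 0 | 1
   8 | 110111110011 | 1 | 1
   9 | 101111100111 | 1 | 1
  10 | 011111001111 | 0 | 0
  11 | 111110011110 | 1 | 0
  12 | 111100111100 | 1 | 1
  13 | 111001111001 | 1 | 0
  14 | 110011110010 | 1 | 0
  15 | 100111100100 | 1 | 0
  16 | 001111001000 | 0 | 1
  17 | 011110010001 | 0 | 1
  18 | 111100100011 | 1 | 1
  19 | 111001000111 | 1 | 0
  20 | 110010001110 | 1 | 0
  21 | 100100011100 | 1 | 0
  22 | 001000111000 | 0 | 0
  23 | 010001110000 | 0 | 1
  24 | 100011100001 | 1 | 1
  25 | 000111000011 | 0 | 1
  26 | 001110000111 | 0 | 1
  27 | 011100001111 | 0 | 0
  28 | 111000011110 | 1 | 0
  29 | 110000111100 | 1 | 1
  30 | 100001111001 | 1 | 0
  31 | 000011110010 | 0 | 1
  32 | 000111100101 | 0 | 0
  33 | 001111001010 | 0 | 1
  34 | 011110010101 | 0 | 1
  35 | 111100101011 | 1 | 0
  36 | 111001010110 | 1 | 1
  37 | 110010101101 | 1 | 0
  38 | 100101011010 | 1 | 0
  39 | 001010110100 | 0 | 1
  40 | 010101101001 | 0 | 1
  41 | 101011010011 | 1 | 0
  42 | 010110100110 | 0 | 1
  43 | 101101001101 | 1 | 1
  44 | 011010011011 | 0 | 0
  45 | 110100110110 | 1 | 0
  46 | 101001101100 | 1 | 1
  47 | 010011011001 | 0 | 0
  48 | 100110110010 | 1 | 0
  49 | 001101100100 | 0 | 1
  50 | 011011001001 | 0 | 0
  51 | 110110010010 | 1 | 1
  52 | 101100100101 | 1 | 1
  53 | 011001001011 | 0 | 0
  54 | 110010010110 | 1 | 1
  55 | 100100101101 | 1 | 0
  56 | 001001011010 | 0 | 1
  57 | 010010110101 | 0 | 0
  58 | 100101101010 | 1 | 1
  59 | 001011010101 | 0 | 1
  60 | 010110101011 | 0 | 1
  61 | 101101010111 | 1 | 0
  62 | 011010101110 | 0 | 0
  63 | 110101011100 | 1 | 0
  64 | 101010111000 | 1 | 1
  65 | 010101110001 | 0 | 0
  66 | 101011100010 | 1 | 0
  67 | 010111000100 | 0 | 0
  68 | 101110001000 | 1 | 0
  69 | 011100010000 | 0 | 0
  70 | 111000100000 | 1 | 0
  71 | 110001000000 | 1 | 1
  72 | 100010000001 | 1 | 0
  73 | 000100000010 | 0 | 0
  74 | 001000000100 | 0 | 0
  75 | 010000001000 | 0 | 1
  76 | 100000010001 | 1 | 0
  77 | 000000100010 | 0 | 1
  78 | 000001000101 | 0 | 1
  79 | 000010001011 | 0 | 0
  80 | 000100010110 | 0 | 0
  81 | 001000101100 | 0 | 0
  82 | 010001011000 | 0 | 1
  83 | 100010110001 | 1 | 1
  84 | 000101100011 | 0 | 0
  85 | 001011000110 | 0 | 0
  86 | 010110001100 | 0 | 1
  87 | 101100011001 | 1 | 1
  88 | 011000110011 | 0 | 0
  89 | 110001100110 | 1 | 0
  90 | 100011001100 | 1 | 0
  91 | 000110011000 | 0 | 1
  92 | 001100110001 | 0 | 0
  93 | 011001100010 | 0 | 1
  94 | 110011000101 | 1 | 0
  95 | 100110001010 | 1 | 0
  96 | 001100010100 | 0 | 0
  97 | 011000101000 | 0 | 0
  98 | 110001010000 | 1 | 1
  99 | 100010100001 | 1 | 1
 100 | 000101000011 | 0 | 1
 101 | 001010000111 | 0 | 1
 102 | 010100001111 | 0 | 0
 103 | 101000011110 | 1 | 0
 104 | 010000111100 | 0 | 0
 105 | 100001111000 | 1 | 1
 106 | 000011110001 | 0 | 0
 107 | 000111100010 | 0 | 1
 108 | 001111000101 | 0 | 1
 109 | 011110001011 | 0 | 0
 110 | 111100010110 | 1 | 1
 111 | 111000101101 | 1 | 0
 112 | 110001011010 | 1 | 0
 113 | 100010110100 | 1 | 0
 114 | 000101101000 | 0 | 0
 115 | 001011010000 | 0 | 0
 116 | 010110100000 | 0 | 1
 117 | 101101000001 | 1 | 0
 118 | 011010000010 | 0 | 0
 119 | 110100000100 | 1 | 1
 120 | 101000001001 | 1 | 1
 121 | 010000010011 | 0 | 1
 122 | 100000100111 | 1 | 1
 123 | 000001001111 | 0 | 0
 124 | 000010011110 | 0 | 1

01100010110111110011110010001110000111100101011010011011001001011010101110001000000100010110001100110001010000111100010110100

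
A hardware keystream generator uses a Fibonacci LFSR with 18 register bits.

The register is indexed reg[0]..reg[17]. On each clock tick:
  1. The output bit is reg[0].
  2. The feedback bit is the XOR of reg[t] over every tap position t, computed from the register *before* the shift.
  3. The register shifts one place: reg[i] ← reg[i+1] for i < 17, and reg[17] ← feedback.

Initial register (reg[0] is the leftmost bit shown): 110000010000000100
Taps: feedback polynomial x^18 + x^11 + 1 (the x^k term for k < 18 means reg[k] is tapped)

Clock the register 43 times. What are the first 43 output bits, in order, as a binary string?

1100000100000001001100100010010000000100100

k : reg_k → out_k, fb_k
0: 110000010000000100 → 1, fb=1
1: 100000100000001001 → 1, fb=1
2: 000001000000010011 → 0, fb=0
3: 000010000000100110 → 0, fb=0
4: 000100000001001100 → 0, fb=1
5: 001000000010011001 → 0, fb=0
6: 010000000100110010 → 0, fb=0
7: 100000001001100100 → 1, fb=0
8: 000000010011001000 → 0, fb=1
9: 000000100110010001 → 0, fb=0
10: 000001001100100010 → 0, fb=0
11: 000010011001000100 → 0, fb=1
12: 000100110010001001 → 0, fb=0
13: 001001100100010010 → 0, fb=0
14: 010011001000100100 → 0, fb=0
15: 100110010001001000 → 1, fb=0
16: 001100100010010000 → 0, fb=0
17: 011001000100100000 → 0, fb=0
18: 110010001001000000 → 1, fb=0
19: 100100010010000000 → 1, fb=1
20: 001000100100000001 → 0, fb=0
21: 010001001000000010 → 0, fb=0
22: 100010010000000100 → 1, fb=1
23: 000100100000001001 → 0, fb=0
24: 001001000000010010 → 0, fb=0
25: 010010000000100100 → 0, fb=0
26: 100100000001001000 → 1, fb=0
27: 001000000010010000 → 0, fb=0
28: 010000000100100000 → 0, fb=0
29: 100000001001000000 → 1, fb=0
30: 000000010010000000 → 0, fb=0
31: 000000100100000000 → 0, fb=0
32: 000001001000000000 → 0, fb=0
33: 000010010000000000 → 0, fb=0
34: 000100100000000000 → 0, fb=0
35: 001001000000000000 → 0, fb=0
36: 010010000000000000 → 0, fb=0
37: 100100000000000000 → 1, fb=1
38: 001000000000000001 → 0, fb=0
39: 010000000000000010 → 0, fb=0
40: 100000000000000100 → 1, fb=1
41: 000000000000001001 → 0, fb=0
42: 000000000000010010 → 0, fb=0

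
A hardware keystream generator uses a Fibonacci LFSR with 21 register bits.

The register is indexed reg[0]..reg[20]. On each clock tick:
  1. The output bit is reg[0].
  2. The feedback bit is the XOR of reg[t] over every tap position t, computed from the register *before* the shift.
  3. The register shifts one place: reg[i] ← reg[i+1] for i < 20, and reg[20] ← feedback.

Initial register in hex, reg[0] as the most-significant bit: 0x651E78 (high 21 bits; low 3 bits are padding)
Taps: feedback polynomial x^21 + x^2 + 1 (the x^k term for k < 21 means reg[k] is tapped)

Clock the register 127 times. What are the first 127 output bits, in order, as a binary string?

tick  register→output (feedback)
  0  011001010001111001111→0 (1)
  1  110010100011110011111→1 (1)
  2  100101000111100111111→1 (1)
  3  001010001111001111111→0 (1)
  4  010100011110011111111→0 (0)
  5  101000111100111111110→1 (0)
  6  010001111001111111100→0 (0)
  7  100011110011111111000→1 (1)
  8  000111100111111110001→0 (0)
  9  001111001111111100010→0 (1)
 10  011110011111111000101→0 (1)
 11  111100111111110001011→1 (0)
 12  111001111111100010110→1 (0)
 13  110011111111000101100→1 (1)
 14  100111111110001011001→1 (1)
 15  001111111100010110011→0 (1)
 16  011111111000101100111→0 (1)
 17  111111110001011001111→1 (0)
 18  111111100010110011110→1 (0)
 19  111111000101100111100→1 (0)
 20  111110001011001111000→1 (0)
 21  111100010110011110000→1 (0)
 22  111000101100111100000→1 (0)
 23  110001011001111000000→1 (1)
 24  100010110011110000001→1 (1)
 25  000101100111100000011→0 (0)
 26  001011001111000000110→0 (1)
 27  010110011110000001101→0 (0)
 28  101100111100000011010→1 (0)
 29  011001111000000110100→0 (1)
 30  110011110000001101001→1 (1)
 31  100111100000011010011→1 (1)
 32  001111000000110100111→0 (1)
 33  011110000001101001111→0 (1)
 34  111100000011010011111→1 (0)
 35  111000000110100111110→1 (0)
 36  110000001101001111100→1 (1)
 37  100000011010011111001→1 (1)
 38  000000110100111110011→0 (0)
 39  000001101001111100110→0 (0)
 40  000011010011111001100→0 (0)
 41  000110100111110011000→0 (0)
 42  001101001111100110000→0 (1)
 43  011010011111001100001→0 (1)
 44  110100111110011000011→1 (1)
 45  101001111100110000111→1 (0)
 46  010011111001100001110→0 (0)
 47  100111110011000011100→1 (1)
 48  001111100110000111001→0 (1)
 49  011111001100001110011→0 (1)
 50  111110011000011100111→1 (0)
 51  111100110000111001110→1 (0)
 52  111001100001110011100→1 (0)
 53  110011000011100111000→1 (1)
 54  100110000111001110001→1 (1)
 55  001100001110011100011→0 (1)
 56  011000011100111000111→0 (1)
 57  110000111001110001111→1 (1)
 58  100001110011100011111→1 (1)
 59  000011100111000111111→0 (0)
 60  000111001110001111110→0 (0)
 61  001110011100011111100→0 (1)
 62  011100111000111111001→0 (1)
 63  111001110001111110011→1 (0)
 64  110011100011111100110→1 (1)
 65  100111000111111001101→1 (1)
 66  001110001111110011011→0 (1)
 67  011100011111100110111→0 (1)
 68  111000111111001101111→1 (0)
 69  110001111110011011110→1 (1)
 70  100011111100110111101→1 (1)
 71  000111111001101111011→0 (0)
 72  001111110011011110110→0 (1)
 73  011111100110111101101→0 (1)
 74  111111001101111011011→1 (0)
 75  111110011011110110110→1 (0)
 76  111100110111101101100→1 (0)
 77  111001101111011011000→1 (0)
 78  110011011110110110000→1 (1)
 79  100110111101101100001→1 (1)
 80  001101111011011000011→0 (1)
 81  011011110110110000111→0 (1)
 82  110111101101100001111→1 (1)
 83  101111011011000011111→1 (0)
 84  011110110110000111110→0 (1)
 85  111101101100001111101→1 (0)
 86  111011011000011111010→1 (0)
 87  110110110000111110100→1 (1)
 88  101101100001111101001→1 (0)
 89  011011000011111010010→0 (1)
 90  110110000111110100101→1 (1)
 91  101100001111101001011→1 (0)
 92  011000011111010010110→0 (1)
 93  110000111110100101101→1 (1)
 94  100001111101001011011→1 (1)
 95  000011111010010110111→0 (0)
 96  000111110100101101110→0 (0)
 97  001111101001011011100→0 (1)
 98  011111010010110111001→0 (1)
 99  111110100101101110011→1 (0)
100  111101001011011100110→1 (0)
101  111010010110111001100→1 (0)
102  110100101101110011000→1 (1)
103  101001011011100110001→1 (0)
104  010010110111001100010→0 (0)
105  100101101110011000100→1 (1)
106  001011011100110001001→0 (1)
107  010110111001100010011→0 (0)
108  101101110011000100110→1 (0)
109  011011100110001001100→0 (1)
110  110111001100010011001→1 (1)
111  101110011000100110011→1 (0)
112  011100110001001100110→0 (1)
113  111001100010011001101→1 (0)
114  110011000100110011010→1 (1)
115  100110001001100110101→1 (1)
116  001100010011001101011→0 (1)
117  011000100110011010111→0 (1)
118  110001001100110101111→1 (1)
119  100010011001101011111→1 (1)
120  000100110011010111111→0 (0)
121  001001100110101111110→0 (1)
122  010011001101011111101→0 (0)
123  100110011010111111010→1 (1)
124  001100110101111110101→0 (1)
125  011001101011111101011→0 (1)
126  110011010111111010111→1 (1)

0110010100011110011111111000101100111100000011010011111001100001110011100011111100110111101101100001111101001011011100110001001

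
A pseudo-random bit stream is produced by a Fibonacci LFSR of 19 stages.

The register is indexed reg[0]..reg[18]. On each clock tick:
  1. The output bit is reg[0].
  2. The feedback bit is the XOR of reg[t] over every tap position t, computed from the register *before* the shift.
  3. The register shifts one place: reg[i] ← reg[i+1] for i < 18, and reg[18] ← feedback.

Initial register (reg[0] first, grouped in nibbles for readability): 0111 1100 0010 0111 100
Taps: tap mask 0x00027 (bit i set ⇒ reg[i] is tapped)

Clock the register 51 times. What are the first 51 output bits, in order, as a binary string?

011111000010011110011110000000001010001101000010111

step | reg (before) | out | fb
   0 | 0111110000100111100 | 0 | 1
   1 | 1111100001001111001 | 1 | 1
   2 | 1111000010011110011 | 1 | 1
   3 | 1110000100111100111 | 1 | 1
   4 | 1100001001111001111 | 1 | 0
   5 | 1000010011110011110 | 1 | 0
   6 | 0000100111100111100 | 0 | 0
   7 | 0001001111001111000 | 0 | 0
   8 | 0010011110011110000 | 0 | 0
   9 | 0100111100111100000 | 0 | 0
  10 | 1001111001111000000 | 1 | 0
  11 | 0011110011110000000 | 0 | 0
  12 | 0111100111100000000 | 0 | 0
  13 | 1111001111000000000 | 1 | 1
  14 | 1110011110000000001 | 1 | 0
  15 | 1100111100000000010 | 1 | 1
  16 | 1001111000000000101 | 1 | 0
  17 | 0011110000000001010 | 0 | 0
  18 | 0111100000000010100 | 0 | 0
  19 | 1111000000000101000 | 1 | 1
  20 | 1110000000001010001 | 1 | 1
  21 | 1100000000010100011 | 1 | 0
  22 | 1000000000101000110 | 1 | 1
  23 | 0000000001010001101 | 0 | 0
  24 | 0000000010100011010 | 0 | 0
  25 | 0000000101000110100 | 0 | 0
  26 | 0000001010001101000 | 0 | 0
  27 | 0000010100011010000 | 0 | 1
  28 | 0000101000110100001 | 0 | 0
  29 | 0001010001101000010 | 0 | 1
  30 | 0010100011010000101 | 0 | 1
  31 | 0101000110100001011 | 0 | 1
  32 | 1010001101000010111 | 1 | 0
  33 | 0100011010000101110 | 0 | 0
  34 | 1000110100001011100 | 1 | 0
  35 | 0001101000010111000 | 0 | 0
  36 | 0011010000101110000 | 0 | 0
  37 | 0110100001011100000 | 0 | 0
  38 | 1101000010111000000 | 1 | 0
  39 | 1010000101110000000 | 1 | 0
  40 | 0100001011100000000 | 0 | 1
  41 | 1000010111000000001 | 1 | 0
  42 | 0000101110000000010 | 0 | 0
  43 | 0001011100000000100 | 0 | 1
  44 | 0010111000000001001 | 0 | 0
  45 | 0101110000000010010 | 0 | 0
  46 | 1011100000000100100 | 1 | 0
  47 | 0111000000001001000 | 0 | 0
  48 | 1110000000010010000 | 1 | 1
  49 | 1100000000100100001 | 1 | 0
  50 | 1000000001001000010 | 1 | 1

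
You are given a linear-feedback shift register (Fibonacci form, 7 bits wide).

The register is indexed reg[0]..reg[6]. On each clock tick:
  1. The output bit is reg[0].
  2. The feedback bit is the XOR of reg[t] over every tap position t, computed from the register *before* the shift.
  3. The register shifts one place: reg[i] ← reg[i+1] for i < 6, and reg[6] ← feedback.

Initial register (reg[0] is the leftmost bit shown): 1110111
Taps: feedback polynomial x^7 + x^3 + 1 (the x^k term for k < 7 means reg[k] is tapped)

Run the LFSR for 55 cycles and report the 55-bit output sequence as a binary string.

1110111100101100100100000010001001100010111010110110000

tick  register→output (feedback)
  0  1110111→1 (1)
  1  1101111→1 (0)
  2  1011110→1 (0)
  3  0111100→0 (1)
  4  1111001→1 (0)
  5  1110010→1 (1)
  6  1100101→1 (1)
  7  1001011→1 (0)
  8  0010110→0 (0)
  9  0101100→0 (1)
 10  1011001→1 (0)
 11  0110010→0 (0)
 12  1100100→1 (1)
 13  1001001→1 (0)
 14  0010010→0 (0)
 15  0100100→0 (0)
 16  1001000→1 (0)
 17  0010000→0 (0)
 18  0100000→0 (0)
 19  1000000→1 (1)
 20  0000001→0 (0)
 21  0000010→0 (0)
 22  0000100→0 (0)
 23  0001000→0 (1)
 24  0010001→0 (0)
 25  0100010→0 (0)
 26  1000100→1 (1)
 27  0001001→0 (1)
 28  0010011→0 (0)
 29  0100110→0 (0)
 30  1001100→1 (0)
 31  0011000→0 (1)
 32  0110001→0 (0)
 33  1100010→1 (1)
 34  1000101→1 (1)
 35  0001011→0 (1)
 36  0010111→0 (0)
 37  0101110→0 (1)
 38  1011101→1 (0)
 39  0111010→0 (1)
 40  1110101→1 (1)
 41  1101011→1 (0)
 42  1010110→1 (1)
 43  0101101→0 (1)
 44  1011011→1 (0)
 45  0110110→0 (0)
 46  1101100→1 (0)
 47  1011000→1 (0)
 48  0110000→0 (0)
 49  1100000→1 (1)
 50  1000001→1 (1)
 51  0000011→0 (0)
 52  0000110→0 (0)
 53  0001100→0 (1)
 54  0011001→0 (1)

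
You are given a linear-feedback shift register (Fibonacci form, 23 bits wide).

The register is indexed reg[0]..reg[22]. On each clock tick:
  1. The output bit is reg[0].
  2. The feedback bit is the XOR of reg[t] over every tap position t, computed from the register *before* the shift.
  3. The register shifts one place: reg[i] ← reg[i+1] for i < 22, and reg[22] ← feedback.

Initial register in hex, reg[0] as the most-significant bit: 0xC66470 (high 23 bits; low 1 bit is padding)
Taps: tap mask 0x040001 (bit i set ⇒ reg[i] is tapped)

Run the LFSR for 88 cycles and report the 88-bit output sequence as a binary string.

k : reg_k → out_k, fb_k
0: 11000110011001000111000 → 1, fb=0
1: 10001100110010001110000 → 1, fb=0
2: 00011001100100011100000 → 0, fb=0
3: 00110011001000111000000 → 0, fb=0
4: 01100110010001110000000 → 0, fb=0
5: 11001100100011100000000 → 1, fb=1
6: 10011001000111000000001 → 1, fb=1
7: 00110010001110000000011 → 0, fb=0
8: 01100100011100000000110 → 0, fb=0
9: 11001000111000000001100 → 1, fb=1
10: 10010001110000000011001 → 1, fb=0
11: 00100011100000000110010 → 0, fb=1
12: 01000111000000001100101 → 0, fb=0
13: 10001110000000011001010 → 1, fb=1
14: 00011100000000110010101 → 0, fb=1
15: 00111000000001100101011 → 0, fb=0
16: 01110000000011001010110 → 0, fb=1
17: 11100000000110010101101 → 1, fb=1
18: 11000000001100101011011 → 1, fb=0
19: 10000000011001010110110 → 1, fb=0
20: 00000000110010101101100 → 0, fb=0
21: 00000001100101011011000 → 0, fb=1
22: 00000011001010110110001 → 0, fb=1
23: 00000110010101101100011 → 0, fb=0
24: 00001100101011011000110 → 0, fb=0
25: 00011001010110110001100 → 0, fb=0
26: 00110010101101100011000 → 0, fb=1
27: 01100101011011000110001 → 0, fb=1
28: 11001010110110001100011 → 1, fb=1
29: 10010101101100011000111 → 1, fb=1
30: 00101011011000110001111 → 0, fb=0
31: 01010110110001100011110 → 0, fb=1
32: 10101101100011000111101 → 1, fb=0
33: 01011011000110001111010 → 0, fb=1
34: 10110110001100011110101 → 1, fb=0
35: 01101100011000111101010 → 0, fb=0
36: 11011000110001111010100 → 1, fb=0
37: 10110001100011110101000 → 1, fb=1
38: 01100011000111101010001 → 0, fb=1
39: 11000110001111010100011 → 1, fb=1
40: 10001100011110101000111 → 1, fb=1
41: 00011000111101010001111 → 0, fb=0
42: 00110001111010100011110 → 0, fb=1
43: 01100011110101000111101 → 0, fb=1
44: 11000111101010001111011 → 1, fb=0
45: 10001111010100011110110 → 1, fb=0
46: 00011110101000111101100 → 0, fb=0
47: 00111101010001111011000 → 0, fb=1
48: 01111010100011110110001 → 0, fb=1
49: 11110101000111101100011 → 1, fb=1
50: 11101010001111011000111 → 1, fb=1
51: 11010100011110110001111 → 1, fb=1
52: 10101000111101100011111 → 1, fb=0
53: 01010001111011000111110 → 0, fb=1
54: 10100011110110001111101 → 1, fb=0
55: 01000111101100011111010 → 0, fb=1
56: 10001111011000111110101 → 1, fb=0
57: 00011110110001111101010 → 0, fb=0
58: 00111101100011111010100 → 0, fb=1
59: 01111011000111110101001 → 0, fb=0
60: 11110110001111101010010 → 1, fb=0
61: 11101100011111010100100 → 1, fb=1
62: 11011000111110101001001 → 1, fb=1
63: 10110001111101010010011 → 1, fb=0
64: 01100011111010100100110 → 0, fb=0
65: 11000111110101001001100 → 1, fb=1
66: 10001111101010010011001 → 1, fb=0
67: 00011111010100100110010 → 0, fb=1
68: 00111110101001001100101 → 0, fb=0
69: 01111101010010011001010 → 0, fb=0
70: 11111010100100110010100 → 1, fb=0
71: 11110101001001100101000 → 1, fb=1
72: 11101010010011001010001 → 1, fb=0
73: 11010100100110010100010 → 1, fb=1
74: 10101001001100101000101 → 1, fb=1
75: 01010010011001010001011 → 0, fb=0
76: 10100100110010100010110 → 1, fb=0
77: 01001001100101000101100 → 0, fb=0
78: 10010011001010001011000 → 1, fb=0
79: 00100110010100010110000 → 0, fb=1
80: 01001100101000101100001 → 0, fb=0
81: 10011001010001011000010 → 1, fb=1
82: 00110010100010110000101 → 0, fb=0
83: 01100101000101100001010 → 0, fb=0
84: 11001010001011000010100 → 1, fb=0
85: 10010100010110000101000 → 1, fb=1
86: 00101000101100001010001 → 0, fb=1
87: 01010001011000010100011 → 0, fb=0

1100011001100100011100000000110010101101100011000111101010001111011000111110101001001100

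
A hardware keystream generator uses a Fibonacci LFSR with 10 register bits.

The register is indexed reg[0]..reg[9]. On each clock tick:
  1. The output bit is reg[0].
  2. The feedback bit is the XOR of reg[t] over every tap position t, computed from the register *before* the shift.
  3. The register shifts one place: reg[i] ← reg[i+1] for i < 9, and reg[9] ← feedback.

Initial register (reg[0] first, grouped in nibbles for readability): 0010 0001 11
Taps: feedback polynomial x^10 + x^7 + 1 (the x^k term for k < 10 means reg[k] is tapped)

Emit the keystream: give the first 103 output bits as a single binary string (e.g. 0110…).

0010000111110110101010001011110110011100111110000011100100101011001011110010111000001010110110011000011

step | reg (before) | out | fb
   0 | 0010000111 | 0 | 1
   1 | 0100001111 | 0 | 1
   2 | 1000011111 | 1 | 0
   3 | 0000111110 | 0 | 1
   4 | 0001111101 | 0 | 1
   5 | 0011111011 | 0 | 0
   6 | 0111110110 | 0 | 1
   7 | 1111101101 | 1 | 0
   8 | 1111011010 | 1 | 1
   9 | 1110110101 | 1 | 0
  10 | 1101101010 | 1 | 1
  11 | 1011010101 | 1 | 0
  12 | 0110101010 | 0 | 0
  13 | 1101010100 | 1 | 0
  14 | 1010101000 | 1 | 1
  15 | 0101010001 | 0 | 0
  16 | 1010100010 | 1 | 1
  17 | 0101000101 | 0 | 1
  18 | 1010001011 | 1 | 1
  19 | 0100010111 | 0 | 1
  20 | 1000101111 | 1 | 0
  21 | 0001011110 | 0 | 1
  22 | 0010111101 | 0 | 1
  23 | 0101111011 | 0 | 0
  24 | 1011110110 | 1 | 0
  25 | 0111101100 | 0 | 1
  26 | 1111011001 | 1 | 1
  27 | 1110110011 | 1 | 1
  28 | 1101100111 | 1 | 0
  29 | 1011001110 | 1 | 0
  30 | 0110011100 | 0 | 1
  31 | 1100111001 | 1 | 1
  32 | 1001110011 | 1 | 1
  33 | 0011100111 | 0 | 1
  34 | 0111001111 | 0 | 1
  35 | 1110011111 | 1 | 0
  36 | 1100111110 | 1 | 0
  37 | 1001111100 | 1 | 0
  38 | 0011111000 | 0 | 0
  39 | 0111110000 | 0 | 0
  40 | 1111100000 | 1 | 1
  41 | 1111000001 | 1 | 1
  42 | 1110000011 | 1 | 1
  43 | 1100000111 | 1 | 0
  44 | 1000001110 | 1 | 0
  45 | 0000011100 | 0 | 1
  46 | 0000111001 | 0 | 0
  47 | 0001110010 | 0 | 0
  48 | 0011100100 | 0 | 1
  49 | 0111001001 | 0 | 0
  50 | 1110010010 | 1 | 1
  51 | 1100100101 | 1 | 0
  52 | 1001001010 | 1 | 1
  53 | 0010010101 | 0 | 1
  54 | 0100101011 | 0 | 0
  55 | 1001010110 | 1 | 0
  56 | 0010101100 | 0 | 1
  57 | 0101011001 | 0 | 0
  58 | 1010110010 | 1 | 1
  59 | 0101100101 | 0 | 1
  60 | 1011001011 | 1 | 1
  61 | 0110010111 | 0 | 1
  62 | 1100101111 | 1 | 0
  63 | 1001011110 | 1 | 0
  64 | 0010111100 | 0 | 1
  65 | 0101111001 | 0 | 0
  66 | 1011110010 | 1 | 1
  67 | 0111100101 | 0 | 1
  68 | 1111001011 | 1 | 1
  69 | 1110010111 | 1 | 0
  70 | 1100101110 | 1 | 0
  71 | 1001011100 | 1 | 0
  72 | 0010111000 | 0 | 0
  73 | 0101110000 | 0 | 0
  74 | 1011100000 | 1 | 1
  75 | 0111000001 | 0 | 0
  76 | 1110000010 | 1 | 1
  77 | 1100000101 | 1 | 0
  78 | 1000001010 | 1 | 1
  79 | 0000010101 | 0 | 1
  80 | 0000101011 | 0 | 0
  81 | 0001010110 | 0 | 1
  82 | 0010101101 | 0 | 1
  83 | 0101011011 | 0 | 0
  84 | 1010110110 | 1 | 0
  85 | 0101101100 | 0 | 1
  86 | 1011011001 | 1 | 1
  87 | 0110110011 | 0 | 0
  88 | 1101100110 | 1 | 0
  89 | 1011001100 | 1 | 0
  90 | 0110011000 | 0 | 0
  91 | 1100110000 | 1 | 1
  92 | 1001100001 | 1 | 1
  93 | 0011000011 | 0 | 0
  94 | 0110000110 | 0 | 1
  95 | 1100001101 | 1 | 0
  96 | 1000011010 | 1 | 1
  97 | 0000110101 | 0 | 1
  98 | 0001101011 | 0 | 0
  99 | 0011010110 | 0 | 1
 100 | 0110101101 | 0 | 1
 101 | 1101011011 | 1 | 1
 102 | 1010110111 | 1 | 0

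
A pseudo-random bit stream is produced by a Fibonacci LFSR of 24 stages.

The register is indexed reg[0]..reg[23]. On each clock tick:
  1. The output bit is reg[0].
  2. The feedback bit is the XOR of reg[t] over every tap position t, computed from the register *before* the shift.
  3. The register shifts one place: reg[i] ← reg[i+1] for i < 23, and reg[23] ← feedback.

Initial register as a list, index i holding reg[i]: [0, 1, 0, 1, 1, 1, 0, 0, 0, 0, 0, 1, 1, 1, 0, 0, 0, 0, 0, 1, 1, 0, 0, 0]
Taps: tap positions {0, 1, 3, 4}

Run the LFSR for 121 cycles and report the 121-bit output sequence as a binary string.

0101110000011100000110001100010100000101011000110011011101110010100011111001010100101011000101010100010010010100110000011

step | reg (before) | out | fb
   0 | 010111000001110000011000 | 0 | 1
   1 | 101110000011100000110001 | 1 | 1
   2 | 011100000111000001100011 | 0 | 0
   3 | 111000001110000011000110 | 1 | 0
   4 | 110000011100000110001100 | 1 | 0
   5 | 100000111000001100011000 | 1 | 1
   6 | 000001110000011000110001 | 0 | 0
   7 | 000011100000110001100010 | 0 | 1
   8 | 000111000001100011000101 | 0 | 0
   9 | 001110000011000110001010 | 0 | 0
  10 | 011100000110001100010100 | 0 | 0
  11 | 111000001100011000101000 | 1 | 0
  12 | 110000011000110001010000 | 1 | 0
  13 | 100000110001100010100000 | 1 | 1
  14 | 000001100011000101000001 | 0 | 0
  15 | 000011000110001010000010 | 0 | 1
  16 | 000110001100010100000101 | 0 | 0
  17 | 001100011000101000001010 | 0 | 1
  18 | 011000110001010000010101 | 0 | 1
  19 | 110001100010100000101011 | 1 | 0
  20 | 100011000101000001010110 | 1 | 0
  21 | 000110001010000010101100 | 0 | 0
  22 | 001100010100000101011000 | 0 | 1
  23 | 011000101000001010110001 | 0 | 1
  24 | 110001010000010101100011 | 1 | 0
  25 | 100010100000101011000110 | 1 | 0
  26 | 000101000001010110001100 | 0 | 1
  27 | 001010000010101100011001 | 0 | 1
  28 | 010100000101011000110011 | 0 | 0
  29 | 101000001010110001100110 | 1 | 1
  30 | 010000010101100011001101 | 0 | 1
  31 | 100000101011000110011011 | 1 | 1
  32 | 000001010110001100110111 | 0 | 0
  33 | 000010101100011001101110 | 0 | 1
  34 | 000101011000110011011101 | 0 | 1
  35 | 001010110001100110111011 | 0 | 1
  36 | 010101100011001101110111 | 0 | 0
  37 | 101011000110011011101110 | 1 | 0
  38 | 010110001100110111011100 | 0 | 1
  39 | 101100011001101110111001 | 1 | 0
  40 | 011000110011011101110010 | 0 | 1
  41 | 110001100110111011100101 | 1 | 0
  42 | 100011001101110111001010 | 1 | 0
  43 | 000110011011101110010100 | 0 | 0
  44 | 001100110111011100101000 | 0 | 1
  45 | 011001101110111001010001 | 0 | 1
  46 | 110011011101110010100011 | 1 | 1
  47 | 100110111011100101000111 | 1 | 1
  48 | 001101110111001010001111 | 0 | 1
  49 | 011011101110010100011111 | 0 | 0
  50 | 110111011100101000111110 | 1 | 0
  51 | 101110111001010001111100 | 1 | 1
  52 | 011101110010100011111001 | 0 | 0
  53 | 111011100101000111110010 | 1 | 1
  54 | 110111001010001111100101 | 1 | 0
  55 | 101110010100011111001010 | 1 | 1
  56 | 011100101000111110010101 | 0 | 0
  57 | 111001010001111100101010 | 1 | 0
  58 | 110010100011111001010100 | 1 | 1
  59 | 100101000111110010101001 | 1 | 0
  60 | 001010001111100101010010 | 0 | 1
  61 | 010100011111001010100101 | 0 | 0
  62 | 101000111110010101001010 | 1 | 1
  63 | 010001111100101010010101 | 0 | 1
  64 | 100011111001010100101011 | 1 | 0
  65 | 000111110010101001010110 | 0 | 0
  66 | 001111100101010010101100 | 0 | 0
  67 | 011111001010100101011000 | 0 | 1
  68 | 111110010101001010110001 | 1 | 0
  69 | 111100101010010101100010 | 1 | 1
  70 | 111001010100101011000101 | 1 | 0
  71 | 110010101001010110001010 | 1 | 1
  72 | 100101010010101100010101 | 1 | 0
  73 | 001010100101011000101010 | 0 | 1
  74 | 010101001010110001010101 | 0 | 0
  75 | 101010010101100010101010 | 1 | 0
  76 | 010100101011000101010100 | 0 | 0
  77 | 101001010110001010101000 | 1 | 1
  78 | 010010101100010101010001 | 0 | 0
  79 | 100101011000101010100010 | 1 | 0
  80 | 001010110001010101000100 | 0 | 1
  81 | 010101100010101010001001 | 0 | 0
  82 | 101011000101010100010010 | 1 | 0
  83 | 010110001010101000100100 | 0 | 1
  84 | 101100010101010001001001 | 1 | 0
  85 | 011000101010100010010010 | 0 | 1
  86 | 110001010101000100100101 | 1 | 0
  87 | 100010101010001001001010 | 1 | 0
  88 | 000101010100010010010100 | 0 | 1
  89 | 001010101000100100101001 | 0 | 1
  90 | 010101010001001001010011 | 0 | 0
  91 | 101010100010010010100110 | 1 | 0
  92 | 010101000100100101001100 | 0 | 0
  93 | 101010001001001010011000 | 1 | 0
  94 | 010100010010010100110000 | 0 | 0
  95 | 101000100100101001100000 | 1 | 1
  96 | 010001001001010011000001 | 0 | 1
  97 | 100010010010100110000011 | 1 | 0
  98 | 000100100101001100000110 | 0 | 1
  99 | 001001001010011000001101 | 0 | 0
 100 | 010010010100110000011010 | 0 | 0
 101 | 100100101001100000110100 | 1 | 0
 102 | 001001010011000001101000 | 0 | 0
 103 | 010010100110000011010000 | 0 | 0
 104 | 100101001100000110100000 | 1 | 0
 105 | 001010011000001101000000 | 0 | 1
 106 | 010100110000011010000001 | 0 | 0
 107 | 101001100000110100000010 | 1 | 1
 108 | 010011000001101000000101 | 0 | 0
 109 | 100110000011010000001010 | 1 | 1
 110 | 001100000110100000010101 | 0 | 1
 111 | 011000001101000000101011 | 0 | 1
 112 | 110000011010000001010111 | 1 | 0
 113 | 100000110100000010101110 | 1 | 1
 114 | 000001101000000101011101 | 0 | 0
 115 | 000011010000001010111010 | 0 | 1
 116 | 000110100000010101110101 | 0 | 0
 117 | 001101000000101011101010 | 0 | 1
 118 | 011010000001010111010101 | 0 | 0
 119 | 110100000010101110101010 | 1 | 1
 120 | 101000000101011101010101 | 1 | 1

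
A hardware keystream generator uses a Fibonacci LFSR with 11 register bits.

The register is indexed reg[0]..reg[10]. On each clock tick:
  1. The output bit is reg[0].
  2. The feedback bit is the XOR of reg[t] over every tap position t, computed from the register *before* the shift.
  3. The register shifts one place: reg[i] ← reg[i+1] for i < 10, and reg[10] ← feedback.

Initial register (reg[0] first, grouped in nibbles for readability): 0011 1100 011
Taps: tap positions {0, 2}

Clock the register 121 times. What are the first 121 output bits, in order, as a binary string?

step | reg (before) | out | fb
   0 | 00111100011 | 0 | 1
   1 | 01111000111 | 0 | 1
   2 | 11110001111 | 1 | 0
   3 | 11100011110 | 1 | 0
   4 | 11000111100 | 1 | 1
   5 | 10001111001 | 1 | 1
   6 | 00011110011 | 0 | 0
   7 | 00111100110 | 0 | 1
   8 | 01111001101 | 0 | 1
   9 | 11110011011 | 1 | 0
  10 | 11100110110 | 1 | 0
  11 | 11001101100 | 1 | 1
  12 | 10011011001 | 1 | 1
  13 | 00110110011 | 0 | 1
  14 | 01101100111 | 0 | 1
  15 | 11011001111 | 1 | 1
  16 | 10110011111 | 1 | 0
  17 | 01100111110 | 0 | 1
  18 | 11001111101 | 1 | 1
  19 | 10011111011 | 1 | 1
  20 | 00111110111 | 0 | 1
  21 | 01111101111 | 0 | 1
  22 | 11111011111 | 1 | 0
  23 | 11110111110 | 1 | 0
  24 | 11101111100 | 1 | 0
  25 | 11011111000 | 1 | 1
  26 | 10111110001 | 1 | 0
  27 | 01111100010 | 0 | 1
  28 | 11111000101 | 1 | 0
  29 | 11110001010 | 1 | 0
  30 | 11100010100 | 1 | 0
  31 | 11000101000 | 1 | 1
  32 | 10001010001 | 1 | 1
  33 | 00010100011 | 0 | 0
  34 | 00101000110 | 0 | 1
  35 | 01010001101 | 0 | 0
  36 | 10100011010 | 1 | 0
  37 | 01000110100 | 0 | 0
  38 | 10001101000 | 1 | 1
  39 | 00011010001 | 0 | 0
  40 | 00110100010 | 0 | 1
  41 | 01101000101 | 0 | 1
  42 | 11010001011 | 1 | 1
  43 | 10100010111 | 1 | 0
  44 | 01000101110 | 0 | 0
  45 | 10001011100 | 1 | 1
  46 | 00010111001 | 0 | 0
  47 | 00101110010 | 0 | 1
  48 | 01011100101 | 0 | 0
  49 | 10111001010 | 1 | 0
  50 | 01110010100 | 0 | 1
  51 | 11100101001 | 1 | 0
  52 | 11001010010 | 1 | 1
  53 | 10010100101 | 1 | 1
  54 | 00101001011 | 0 | 1
  55 | 01010010111 | 0 | 0
  56 | 10100101110 | 1 | 0
  57 | 01001011100 | 0 | 0
  58 | 10010111000 | 1 | 1
  59 | 00101110001 | 0 | 1
  60 | 01011100011 | 0 | 0
  61 | 10111000110 | 1 | 0
  62 | 01110001100 | 0 | 1
  63 | 11100011001 | 1 | 0
  64 | 11000110010 | 1 | 1
  65 | 10001100101 | 1 | 1
  66 | 00011001011 | 0 | 0
  67 | 00110010110 | 0 | 1
  68 | 01100101101 | 0 | 1
  69 | 11001011011 | 1 | 1
  70 | 10010110111 | 1 | 1
  71 | 00101101111 | 0 | 1
  72 | 01011011111 | 0 | 0
  73 | 10110111110 | 1 | 0
  74 | 01101111100 | 0 | 1
  75 | 11011111001 | 1 | 1
  76 | 10111110011 | 1 | 0
  77 | 01111100110 | 0 | 1
  78 | 11111001101 | 1 | 0
  79 | 11110011010 | 1 | 0
  80 | 11100110100 | 1 | 0
  81 | 11001101000 | 1 | 1
  82 | 10011010001 | 1 | 1
  83 | 00110100011 | 0 | 1
  84 | 01101000111 | 0 | 1
  85 | 11010001111 | 1 | 1
  86 | 10100011111 | 1 | 0
  87 | 01000111110 | 0 | 0
  88 | 10001111100 | 1 | 1
  89 | 00011111001 | 0 | 0
  90 | 00111110010 | 0 | 1
  91 | 01111100101 | 0 | 1
  92 | 11111001011 | 1 | 0
  93 | 11110010110 | 1 | 0
  94 | 11100101100 | 1 | 0
  95 | 11001011000 | 1 | 1
  96 | 10010110001 | 1 | 1
  97 | 00101100011 | 0 | 1
  98 | 01011000111 | 0 | 0
  99 | 10110001110 | 1 | 0
 100 | 01100011100 | 0 | 1
 101 | 11000111001 | 1 | 1
 102 | 10001110011 | 1 | 1
 103 | 00011100111 | 0 | 0
 104 | 00111001110 | 0 | 1
 105 | 01110011101 | 0 | 1
 106 | 11100111011 | 1 | 0
 107 | 11001110110 | 1 | 1
 108 | 10011101101 | 1 | 1
 109 | 00111011011 | 0 | 1
 110 | 01110110111 | 0 | 1
 111 | 11101101111 | 1 | 0
 112 | 11011011110 | 1 | 1
 113 | 10110111101 | 1 | 0
 114 | 01101111010 | 0 | 1
 115 | 11011110101 | 1 | 1
 116 | 10111101011 | 1 | 0
 117 | 01111010110 | 0 | 1
 118 | 11110101101 | 1 | 0
 119 | 11101011010 | 1 | 0
 120 | 11010110100 | 1 | 1

0011110001111001101100111110111110001010001101000101110010100101110001100101101111100110100011111001011000111001110110111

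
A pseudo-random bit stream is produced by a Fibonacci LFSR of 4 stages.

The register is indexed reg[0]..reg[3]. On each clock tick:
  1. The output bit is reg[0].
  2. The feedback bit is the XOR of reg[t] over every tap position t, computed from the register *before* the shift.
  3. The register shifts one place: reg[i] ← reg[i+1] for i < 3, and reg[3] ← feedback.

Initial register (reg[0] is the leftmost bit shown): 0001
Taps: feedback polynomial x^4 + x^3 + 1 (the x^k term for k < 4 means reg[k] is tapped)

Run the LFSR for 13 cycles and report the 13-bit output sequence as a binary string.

0001111010110

k : reg_k → out_k, fb_k
0: 0001 → 0, fb=1
1: 0011 → 0, fb=1
2: 0111 → 0, fb=1
3: 1111 → 1, fb=0
4: 1110 → 1, fb=1
5: 1101 → 1, fb=0
6: 1010 → 1, fb=1
7: 0101 → 0, fb=1
8: 1011 → 1, fb=0
9: 0110 → 0, fb=0
10: 1100 → 1, fb=1
11: 1001 → 1, fb=0
12: 0010 → 0, fb=0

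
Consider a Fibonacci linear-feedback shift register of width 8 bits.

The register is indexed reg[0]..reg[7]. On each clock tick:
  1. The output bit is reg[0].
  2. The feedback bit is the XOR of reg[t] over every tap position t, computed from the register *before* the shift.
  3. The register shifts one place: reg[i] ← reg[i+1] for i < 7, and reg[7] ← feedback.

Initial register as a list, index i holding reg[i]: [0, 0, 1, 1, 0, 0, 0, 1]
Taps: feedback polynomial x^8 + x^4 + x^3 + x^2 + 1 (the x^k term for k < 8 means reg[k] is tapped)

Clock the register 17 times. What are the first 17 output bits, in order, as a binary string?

tick  register→output (feedback)
  0  00110001→0 (0)
  1  01100010→0 (1)
  2  11000101→1 (1)
  3  10001011→1 (0)
  4  00010110→0 (1)
  5  00101101→0 (0)
  6  01011010→0 (0)
  7  10110100→1 (1)
  8  01101001→0 (0)
  9  11010010→1 (0)
 10  10100100→1 (0)
 11  01001000→0 (1)
 12  10010001→1 (0)
 13  00100010→0 (1)
 14  01000101→0 (0)
 15  10001010→1 (0)
 16  00010100→0 (1)

00110001011010010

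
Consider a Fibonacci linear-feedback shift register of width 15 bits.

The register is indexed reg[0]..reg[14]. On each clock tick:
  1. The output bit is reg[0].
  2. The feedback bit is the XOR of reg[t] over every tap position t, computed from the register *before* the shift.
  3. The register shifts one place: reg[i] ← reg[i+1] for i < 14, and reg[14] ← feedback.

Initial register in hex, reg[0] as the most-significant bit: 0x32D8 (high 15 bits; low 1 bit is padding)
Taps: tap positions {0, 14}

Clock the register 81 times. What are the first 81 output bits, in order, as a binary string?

k : reg_k → out_k, fb_k
0: 001100101101100 → 0, fb=0
1: 011001011011000 → 0, fb=0
2: 110010110110000 → 1, fb=1
3: 100101101100001 → 1, fb=0
4: 001011011000010 → 0, fb=0
5: 010110110000100 → 0, fb=0
6: 101101100001000 → 1, fb=1
7: 011011000010001 → 0, fb=1
8: 110110000100011 → 1, fb=0
9: 101100001000110 → 1, fb=1
10: 011000010001101 → 0, fb=1
11: 110000100011011 → 1, fb=0
12: 100001000110110 → 1, fb=1
13: 000010001101101 → 0, fb=1
14: 000100011011011 → 0, fb=1
15: 001000110110111 → 0, fb=1
16: 010001101101111 → 0, fb=1
17: 100011011011111 → 1, fb=0
18: 000110110111110 → 0, fb=0
19: 001101101111100 → 0, fb=0
20: 011011011111000 → 0, fb=0
21: 110110111110000 → 1, fb=1
22: 101101111100001 → 1, fb=0
23: 011011111000010 → 0, fb=0
24: 110111110000100 → 1, fb=1
25: 101111100001001 → 1, fb=0
26: 011111000010010 → 0, fb=0
27: 111110000100100 → 1, fb=1
28: 111100001001001 → 1, fb=0
29: 111000010010010 → 1, fb=1
30: 110000100100101 → 1, fb=0
31: 100001001001010 → 1, fb=1
32: 000010010010101 → 0, fb=1
33: 000100100101011 → 0, fb=1
34: 001001001010111 → 0, fb=1
35: 010010010101111 → 0, fb=1
36: 100100101011111 → 1, fb=0
37: 001001010111110 → 0, fb=0
38: 010010101111100 → 0, fb=0
39: 100101011111000 → 1, fb=1
40: 001010111110001 → 0, fb=1
41: 010101111100011 → 0, fb=1
42: 101011111000111 → 1, fb=0
43: 010111110001110 → 0, fb=0
44: 101111100011100 → 1, fb=1
45: 011111000111001 → 0, fb=1
46: 111110001110011 → 1, fb=0
47: 111100011100110 → 1, fb=1
48: 111000111001101 → 1, fb=0
49: 110001110011010 → 1, fb=1
50: 100011100110101 → 1, fb=0
51: 000111001101010 → 0, fb=0
52: 001110011010100 → 0, fb=0
53: 011100110101000 → 0, fb=0
54: 111001101010000 → 1, fb=1
55: 110011010100001 → 1, fb=0
56: 100110101000010 → 1, fb=1
57: 001101010000101 → 0, fb=1
58: 011010100001011 → 0, fb=1
59: 110101000010111 → 1, fb=0
60: 101010000101110 → 1, fb=1
61: 010100001011101 → 0, fb=1
62: 101000010111011 → 1, fb=0
63: 010000101110110 → 0, fb=0
64: 100001011101100 → 1, fb=1
65: 000010111011001 → 0, fb=1
66: 000101110110011 → 0, fb=1
67: 001011101100111 → 0, fb=1
68: 010111011001111 → 0, fb=1
69: 101110110011111 → 1, fb=0
70: 011101100111110 → 0, fb=0
71: 111011001111100 → 1, fb=1
72: 110110011111001 → 1, fb=0
73: 101100111110010 → 1, fb=1
74: 011001111100101 → 0, fb=1
75: 110011111001011 → 1, fb=0
76: 100111110010110 → 1, fb=1
77: 001111100101101 → 0, fb=1
78: 011111001011011 → 0, fb=1
79: 111110010110111 → 1, fb=0
80: 111100101101110 → 1, fb=1

001100101101100001000110110111110000100100101011111000111001101010000101110110011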